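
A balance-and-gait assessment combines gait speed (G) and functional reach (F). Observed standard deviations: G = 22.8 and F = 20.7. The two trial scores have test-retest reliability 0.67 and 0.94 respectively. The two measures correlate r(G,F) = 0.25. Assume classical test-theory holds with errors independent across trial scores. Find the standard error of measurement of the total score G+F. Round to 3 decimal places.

14.045

Var(total) = 948.33 + 235.98 = 1184.31.
True-score variance = 751.073 + 235.98 = 987.053, so reliability = 0.8334.
Error variance = 1184.31 − 987.053 = 197.257; SEM = √197.257 = 14.045.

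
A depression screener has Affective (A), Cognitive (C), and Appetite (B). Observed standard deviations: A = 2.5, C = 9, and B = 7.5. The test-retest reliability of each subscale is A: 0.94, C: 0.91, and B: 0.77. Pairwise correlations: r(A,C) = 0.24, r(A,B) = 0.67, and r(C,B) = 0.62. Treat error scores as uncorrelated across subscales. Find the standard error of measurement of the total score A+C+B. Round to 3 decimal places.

Var(total) = 143.5 + 119.625 = 263.125.
True-score variance = 122.898 + 119.625 = 242.523, so reliability = 0.9217.
Error variance = 263.125 − 242.523 = 20.6025; SEM = √20.6025 = 4.539.

4.539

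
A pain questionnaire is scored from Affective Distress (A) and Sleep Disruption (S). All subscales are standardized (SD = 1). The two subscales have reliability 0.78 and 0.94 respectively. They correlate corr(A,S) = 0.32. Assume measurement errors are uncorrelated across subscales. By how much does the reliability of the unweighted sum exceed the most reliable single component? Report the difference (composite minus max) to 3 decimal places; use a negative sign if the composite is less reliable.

-0.046

Var(sum) = 2 + 0.64 = 2.64; true-score variance = 1.72 + 0.64 = 2.36; composite reliability = 0.8939.
Max component reliability = 0.9400.
Difference = 0.8939 − 0.9400 = -0.046.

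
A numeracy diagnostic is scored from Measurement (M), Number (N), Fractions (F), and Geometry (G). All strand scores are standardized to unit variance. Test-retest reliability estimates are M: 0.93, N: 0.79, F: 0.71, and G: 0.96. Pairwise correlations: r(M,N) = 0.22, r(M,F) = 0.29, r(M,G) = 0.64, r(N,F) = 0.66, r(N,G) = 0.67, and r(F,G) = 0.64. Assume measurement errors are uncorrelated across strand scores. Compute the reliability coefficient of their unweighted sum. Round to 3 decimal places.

Var(M+N+F+G) = 4 + 2·[0.22 + 0.29 + 0.64 + 0.66 + 0.67 + 0.64] = 4 + 6.24 = 10.24.
With uncorrelated errors the cross-covariances are all true-score covariance, so they carry over unchanged; only the diagonal terms shrink to ρᵢσᵢ².
True-score variance = [0.93 + 0.79 + 0.71 + 0.96] + 6.24 = 3.39 + 6.24 = 9.63.
Reliability = 9.63 / 10.24 = 0.940.

0.940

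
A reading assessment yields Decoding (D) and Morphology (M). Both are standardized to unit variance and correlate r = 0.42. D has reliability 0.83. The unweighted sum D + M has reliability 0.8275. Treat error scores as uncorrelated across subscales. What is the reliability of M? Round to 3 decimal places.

0.680

Var(D+M) = 2 + 2·0.42 = 2.840.
True-score variance = ρ_D + ρ_M + 2·0.42, so 0.8275 = (0.83 + ρ_M + 0.84) / 2.840.
ρ_M = 0.8275·2.840 − 0.83 − 0.84 = 0.680.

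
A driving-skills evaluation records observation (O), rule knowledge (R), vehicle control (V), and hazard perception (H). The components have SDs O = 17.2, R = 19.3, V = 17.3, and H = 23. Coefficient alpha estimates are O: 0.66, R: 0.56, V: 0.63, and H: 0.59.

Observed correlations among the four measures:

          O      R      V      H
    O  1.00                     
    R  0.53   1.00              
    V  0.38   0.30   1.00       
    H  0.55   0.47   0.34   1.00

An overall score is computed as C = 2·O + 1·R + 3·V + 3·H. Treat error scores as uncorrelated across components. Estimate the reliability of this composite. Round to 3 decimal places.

Var(C) = 2²·17.2² + 19.3² + 3²·17.3² + 3²·23² + 2·[2·17.2·19.3·0.53 + 6·17.2·17.3·0.38 + 6·17.2·23·0.55 + 3·19.3·17.3·0.30 + 3·19.3·23·0.47 + 9·17.3·23·0.34] = 9010.46 + 8959.54 = 17970.
Under uncorrelated errors the observed covariances equal the true-score covariances, so only the own-variance terms attenuate.
True-score variance = [2²·17.2²·0.66 + 19.3²·0.56 + 3²·17.3²·0.63 + 3²·23²·0.59] + 8959.54 = 5495.58 + 8959.54 = 14455.1.
Reliability = 14455.1 / 17970 = 0.804.

0.804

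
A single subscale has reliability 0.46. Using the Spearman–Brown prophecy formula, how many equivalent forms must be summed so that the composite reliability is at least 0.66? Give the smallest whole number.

3

k ≥ ρ*(1−ρ₁)/(ρ₁(1−ρ*)) = 0.66·0.54 / (0.46·0.34) = 2.279.
Smallest integer k = 3.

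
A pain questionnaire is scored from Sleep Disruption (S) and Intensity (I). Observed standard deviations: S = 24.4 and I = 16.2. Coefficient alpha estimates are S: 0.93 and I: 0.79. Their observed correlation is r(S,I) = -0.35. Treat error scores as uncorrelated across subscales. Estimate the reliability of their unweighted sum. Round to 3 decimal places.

0.833

Var(S+I) = 24.4² + 16.2² + 2·[24.4·16.2·(-0.35)] = 857.8 − 276.696 = 581.104.
Under uncorrelated errors the observed covariances equal the true-score covariances, so only the own-variance terms attenuate.
True-score variance = [24.4²·0.93 + 16.2²·0.79] − 276.696 = 761.012 − 276.696 = 484.316.
Reliability = 484.316 / 581.104 = 0.833.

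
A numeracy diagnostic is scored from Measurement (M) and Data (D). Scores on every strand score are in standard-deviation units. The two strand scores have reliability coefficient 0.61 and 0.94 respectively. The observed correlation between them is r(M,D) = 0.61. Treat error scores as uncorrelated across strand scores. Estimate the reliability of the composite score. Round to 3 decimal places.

Var(M+D) = 2 + 2·[0.61] = 2 + 1.22 = 3.22.
With uncorrelated errors the cross-covariances are all true-score covariance, so they carry over unchanged; only the diagonal terms shrink to ρᵢσᵢ².
True-score variance = [0.61 + 0.94] + 1.22 = 1.55 + 1.22 = 2.77.
Reliability = 2.77 / 3.22 = 0.860.

0.860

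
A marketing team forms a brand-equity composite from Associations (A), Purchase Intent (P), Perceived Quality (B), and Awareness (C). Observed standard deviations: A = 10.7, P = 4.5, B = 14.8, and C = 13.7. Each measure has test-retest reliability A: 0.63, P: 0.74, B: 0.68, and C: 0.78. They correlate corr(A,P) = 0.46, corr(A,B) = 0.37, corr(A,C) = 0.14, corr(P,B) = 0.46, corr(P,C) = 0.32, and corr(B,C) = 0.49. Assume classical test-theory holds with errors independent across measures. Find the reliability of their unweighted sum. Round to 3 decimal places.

Var(A+P+B+C) = 10.7² + 4.5² + 14.8² + 13.7² + 2·[10.7·4.5·0.46 + 10.7·14.8·0.37 + 10.7·13.7·0.14 + 4.5·14.8·0.46 + 4.5·13.7·0.32 + 14.8·13.7·0.49] = 541.47 + 501.962 = 1043.43.
Because errors are independent across components, Cov(Tᵢ,Tⱼ) = Cov(Xᵢ,Xⱼ); the off-diagonal part of the true-score variance is the same as above.
True-score variance = [10.7²·0.63 + 4.5²·0.74 + 14.8²·0.68 + 13.7²·0.78] + 501.962 = 382.459 + 501.962 = 884.422.
Reliability = 884.422 / 1043.43 = 0.848.

0.848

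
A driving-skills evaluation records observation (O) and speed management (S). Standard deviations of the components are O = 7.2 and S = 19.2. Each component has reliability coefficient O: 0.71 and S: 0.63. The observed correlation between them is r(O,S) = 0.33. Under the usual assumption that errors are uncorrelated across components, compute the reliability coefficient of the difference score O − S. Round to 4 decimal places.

0.5401

Var(O−S) = 7.2² + 19.2² − 2·7.2·19.2·0.33 = 420.48 − 91.2384 = 329.242.
Because errors are independent across components, Cov(Tᵢ,Tⱼ) = Cov(Xᵢ,Xⱼ); the off-diagonal part of the true-score variance is the same as above.
True-score variance = [7.2²·0.71 + 19.2²·0.63] − 91.2384 = 269.05 − 91.2384 = 177.811.
Reliability = 177.811 / 329.242 = 0.5401.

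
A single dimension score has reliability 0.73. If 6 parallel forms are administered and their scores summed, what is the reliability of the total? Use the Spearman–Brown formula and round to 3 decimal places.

ρ_k = kρ / (1 + (k−1)ρ) = 6·0.73 / (1 + 5·0.73) = 4.380 / 4.650 = 0.942.

0.942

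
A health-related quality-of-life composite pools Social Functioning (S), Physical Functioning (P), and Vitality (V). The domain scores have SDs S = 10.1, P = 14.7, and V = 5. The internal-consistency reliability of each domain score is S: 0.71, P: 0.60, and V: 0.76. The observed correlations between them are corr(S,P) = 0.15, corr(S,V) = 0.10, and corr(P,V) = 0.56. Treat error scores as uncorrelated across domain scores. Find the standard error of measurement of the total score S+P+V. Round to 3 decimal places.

11.046

Var(total) = 343.1 + 136.961 = 480.061.
True-score variance = 221.081 + 136.961 = 358.042, so reliability = 0.7458.
Error variance = 480.061 − 358.042 = 122.019; SEM = √122.019 = 11.046.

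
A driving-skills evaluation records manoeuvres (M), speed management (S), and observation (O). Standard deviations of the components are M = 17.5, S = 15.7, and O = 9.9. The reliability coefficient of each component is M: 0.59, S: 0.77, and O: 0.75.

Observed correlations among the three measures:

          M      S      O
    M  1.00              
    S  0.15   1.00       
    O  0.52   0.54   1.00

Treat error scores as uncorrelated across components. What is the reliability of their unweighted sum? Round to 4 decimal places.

0.8088

Var(M+S+O) = 17.5² + 15.7² + 9.9² + 2·[17.5·15.7·0.15 + 17.5·9.9·0.52 + 15.7·9.9·0.54] = 650.75 + 430.469 = 1081.22.
With uncorrelated errors the cross-covariances are all true-score covariance, so they carry over unchanged; only the diagonal terms shrink to ρᵢσᵢ².
True-score variance = [17.5²·0.59 + 15.7²·0.77 + 9.9²·0.75] + 430.469 = 443.992 + 430.469 = 874.462.
Reliability = 874.462 / 1081.22 = 0.8088.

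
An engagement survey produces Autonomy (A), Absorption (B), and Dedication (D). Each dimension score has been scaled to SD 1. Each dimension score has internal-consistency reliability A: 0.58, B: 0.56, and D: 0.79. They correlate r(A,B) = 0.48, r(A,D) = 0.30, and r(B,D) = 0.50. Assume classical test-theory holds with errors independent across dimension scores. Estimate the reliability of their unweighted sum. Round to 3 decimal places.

0.808

Var(A+B+D) = 3 + 2·[0.48 + 0.30 + 0.50] = 3 + 2.56 = 5.56.
With uncorrelated errors the cross-covariances are all true-score covariance, so they carry over unchanged; only the diagonal terms shrink to ρᵢσᵢ².
True-score variance = [0.58 + 0.56 + 0.79] + 2.56 = 1.93 + 2.56 = 4.49.
Reliability = 4.49 / 5.56 = 0.808.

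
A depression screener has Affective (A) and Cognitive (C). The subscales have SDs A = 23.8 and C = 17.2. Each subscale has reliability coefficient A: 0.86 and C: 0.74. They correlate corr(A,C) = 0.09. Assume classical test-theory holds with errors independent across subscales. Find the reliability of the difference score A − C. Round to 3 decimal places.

Var(A−C) = 23.8² + 17.2² − 2·23.8·17.2·0.09 = 862.28 − 73.6848 = 788.595.
Because errors are independent across components, Cov(Tᵢ,Tⱼ) = Cov(Xᵢ,Xⱼ); the off-diagonal part of the true-score variance is the same as above.
True-score variance = [23.8²·0.86 + 17.2²·0.74] − 73.6848 = 706.06 − 73.6848 = 632.375.
Reliability = 632.375 / 788.595 = 0.802.

0.802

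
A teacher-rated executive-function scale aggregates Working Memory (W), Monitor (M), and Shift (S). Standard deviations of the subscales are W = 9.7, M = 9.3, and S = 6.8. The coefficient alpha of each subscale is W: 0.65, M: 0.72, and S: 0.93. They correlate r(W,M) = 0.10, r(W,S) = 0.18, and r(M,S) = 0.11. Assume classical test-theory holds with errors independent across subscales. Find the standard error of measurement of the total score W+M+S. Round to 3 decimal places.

7.771

Var(total) = 226.82 + 55.7004 = 282.52.
True-score variance = 166.435 + 55.7004 = 222.135, so reliability = 0.7863.
Error variance = 282.52 − 222.135 = 60.3855; SEM = √60.3855 = 7.771.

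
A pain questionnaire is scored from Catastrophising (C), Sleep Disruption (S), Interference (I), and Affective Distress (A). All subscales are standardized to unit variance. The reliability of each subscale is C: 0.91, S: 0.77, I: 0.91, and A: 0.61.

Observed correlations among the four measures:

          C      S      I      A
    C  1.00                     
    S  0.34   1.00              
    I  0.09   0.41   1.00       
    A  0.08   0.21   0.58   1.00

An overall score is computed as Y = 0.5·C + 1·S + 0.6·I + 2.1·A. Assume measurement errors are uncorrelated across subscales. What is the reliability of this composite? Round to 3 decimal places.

Var(Y) = 0.5² + 1 + 0.6² + 2.1² + 2·[0.5·0.34 + 0.3·0.09 + 1.05·0.08 + 0.6·0.41 + 2.1·0.21 + 1.26·0.58] = 6.02 + 3.3976 = 9.4176.
Under uncorrelated errors the observed covariances equal the true-score covariances, so only the own-variance terms attenuate.
True-score variance = [0.5²·0.91 + 0.77 + 0.6²·0.91 + 2.1²·0.61] + 3.3976 = 4.0152 + 3.3976 = 7.4128.
Reliability = 7.4128 / 9.4176 = 0.787.

0.787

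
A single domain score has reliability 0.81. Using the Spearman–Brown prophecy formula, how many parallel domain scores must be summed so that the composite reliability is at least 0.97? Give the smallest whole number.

k ≥ ρ*(1−ρ₁)/(ρ₁(1−ρ*)) = 0.97·0.19 / (0.81·0.03) = 7.584.
Smallest integer k = 8.

8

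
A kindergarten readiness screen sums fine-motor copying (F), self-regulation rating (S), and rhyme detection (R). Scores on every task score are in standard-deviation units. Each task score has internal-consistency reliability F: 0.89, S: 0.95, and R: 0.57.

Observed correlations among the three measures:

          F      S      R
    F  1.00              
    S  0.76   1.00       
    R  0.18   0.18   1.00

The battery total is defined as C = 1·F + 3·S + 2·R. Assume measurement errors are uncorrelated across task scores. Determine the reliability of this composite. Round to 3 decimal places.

0.894

Var(C) = 1 + 3² + 2² + 2·[3·0.76 + 2·0.18 + 6·0.18] = 14 + 7.44 = 21.44.
Because errors are independent across components, Cov(Tᵢ,Tⱼ) = Cov(Xᵢ,Xⱼ); the off-diagonal part of the true-score variance is the same as above.
True-score variance = [0.89 + 3²·0.95 + 2²·0.57] + 7.44 = 11.72 + 7.44 = 19.16.
Reliability = 19.16 / 21.44 = 0.894.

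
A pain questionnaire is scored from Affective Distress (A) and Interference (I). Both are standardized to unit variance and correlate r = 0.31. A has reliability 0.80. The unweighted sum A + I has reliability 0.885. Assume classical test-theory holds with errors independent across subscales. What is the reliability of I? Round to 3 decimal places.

Var(A+I) = 2 + 2·0.31 = 2.620.
True-score variance = ρ_A + ρ_I + 2·0.31, so 0.885 = (0.80 + ρ_I + 0.62) / 2.620.
ρ_I = 0.885·2.620 − 0.80 − 0.62 = 0.899.

0.899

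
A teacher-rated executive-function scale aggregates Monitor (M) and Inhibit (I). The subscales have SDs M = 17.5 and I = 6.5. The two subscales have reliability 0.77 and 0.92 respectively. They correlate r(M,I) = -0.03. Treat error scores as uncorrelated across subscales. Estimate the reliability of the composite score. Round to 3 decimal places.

Var(M+I) = 17.5² + 6.5² + 2·[17.5·6.5·(-0.03)] = 348.5 − 6.825 = 341.675.
With uncorrelated errors the cross-covariances are all true-score covariance, so they carry over unchanged; only the diagonal terms shrink to ρᵢσᵢ².
True-score variance = [17.5²·0.77 + 6.5²·0.92] − 6.825 = 274.683 − 6.825 = 267.858.
Reliability = 267.858 / 341.675 = 0.784.

0.784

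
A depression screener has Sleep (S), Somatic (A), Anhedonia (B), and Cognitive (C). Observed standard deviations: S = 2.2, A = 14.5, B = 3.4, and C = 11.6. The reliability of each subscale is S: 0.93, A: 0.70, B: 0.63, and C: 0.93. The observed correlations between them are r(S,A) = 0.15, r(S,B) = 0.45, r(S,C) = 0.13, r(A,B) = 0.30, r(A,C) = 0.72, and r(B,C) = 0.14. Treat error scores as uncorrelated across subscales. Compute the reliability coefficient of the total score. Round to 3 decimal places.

0.884

Var(S+A+B+C) = 2.2² + 14.5² + 3.4² + 11.6² + 2·[2.2·14.5·0.15 + 2.2·3.4·0.45 + 2.2·11.6·0.13 + 14.5·3.4·0.30 + 14.5·11.6·0.72 + 3.4·11.6·0.14] = 361.21 + 305.768 = 666.978.
Because errors are independent across components, Cov(Tᵢ,Tⱼ) = Cov(Xᵢ,Xⱼ); the off-diagonal part of the true-score variance is the same as above.
True-score variance = [2.2²·0.93 + 14.5²·0.70 + 3.4²·0.63 + 11.6²·0.93] + 305.768 = 284.1 + 305.768 = 589.868.
Reliability = 589.868 / 666.978 = 0.884.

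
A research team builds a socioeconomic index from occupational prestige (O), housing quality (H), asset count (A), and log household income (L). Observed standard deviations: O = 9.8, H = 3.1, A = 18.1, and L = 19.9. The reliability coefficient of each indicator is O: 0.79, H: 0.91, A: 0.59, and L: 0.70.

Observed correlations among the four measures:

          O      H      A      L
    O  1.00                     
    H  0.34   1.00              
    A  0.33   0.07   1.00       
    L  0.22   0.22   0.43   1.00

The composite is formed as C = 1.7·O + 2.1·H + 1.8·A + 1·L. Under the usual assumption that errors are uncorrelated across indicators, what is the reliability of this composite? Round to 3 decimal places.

0.795

Var(C) = 1.7²·9.8² + 2.1²·3.1² + 1.8²·18.1² + 19.9² + 2·[3.57·9.8·3.1·0.34 + 3.06·9.8·18.1·0.33 + 1.7·9.8·19.9·0.22 + 3.78·3.1·18.1·0.07 + 2.1·3.1·19.9·0.22 + 1.8·18.1·19.9·0.43] = 1777.4 + 1222.13 = 2999.53.
Because errors are independent across components, Cov(Tᵢ,Tⱼ) = Cov(Xᵢ,Xⱼ); the off-diagonal part of the true-score variance is the same as above.
True-score variance = [1.7²·9.8²·0.79 + 2.1²·3.1²·0.91 + 1.8²·18.1²·0.59 + 19.9²·0.70] + 1222.13 = 1161.3 + 1222.13 = 2383.43.
Reliability = 2383.43 / 2999.53 = 0.795.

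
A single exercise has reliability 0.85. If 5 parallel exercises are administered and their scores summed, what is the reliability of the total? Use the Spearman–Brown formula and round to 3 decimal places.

ρ_k = kρ / (1 + (k−1)ρ) = 5·0.85 / (1 + 4·0.85) = 4.250 / 4.400 = 0.966.

0.966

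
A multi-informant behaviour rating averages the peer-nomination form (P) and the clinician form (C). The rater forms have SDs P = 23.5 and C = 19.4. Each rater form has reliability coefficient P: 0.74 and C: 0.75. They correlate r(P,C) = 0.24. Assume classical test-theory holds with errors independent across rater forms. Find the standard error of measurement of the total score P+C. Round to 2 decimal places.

15.42

Var(total) = 928.61 + 218.832 = 1147.44.
True-score variance = 690.935 + 218.832 = 909.767, so reliability = 0.7929.
Error variance = 1147.44 − 909.767 = 237.675; SEM = √237.675 = 15.42.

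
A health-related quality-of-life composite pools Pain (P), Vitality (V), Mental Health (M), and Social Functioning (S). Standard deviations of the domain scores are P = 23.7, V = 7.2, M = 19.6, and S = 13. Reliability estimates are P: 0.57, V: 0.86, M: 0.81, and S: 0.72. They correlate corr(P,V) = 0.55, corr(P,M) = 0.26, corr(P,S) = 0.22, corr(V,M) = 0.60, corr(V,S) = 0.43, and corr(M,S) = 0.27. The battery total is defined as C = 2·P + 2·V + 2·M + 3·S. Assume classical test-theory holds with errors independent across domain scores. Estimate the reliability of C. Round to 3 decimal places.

Var(C) = 2²·23.7² + 2²·7.2² + 2²·19.6² + 3²·13² + 2·[4·23.7·7.2·0.55 + 4·23.7·19.6·0.26 + 6·23.7·13·0.22 + 4·7.2·19.6·0.60 + 6·7.2·13·0.43 + 6·19.6·13·0.27] = 5511.76 + 4516.31 = 10028.1.
With uncorrelated errors the cross-covariances are all true-score covariance, so they carry over unchanged; only the diagonal terms shrink to ρᵢσᵢ².
True-score variance = [2²·23.7²·0.57 + 2²·7.2²·0.86 + 2²·19.6²·0.81 + 3²·13²·0.72] + 4516.31 = 3798.78 + 4516.31 = 8315.09.
Reliability = 8315.09 / 10028.1 = 0.829.

0.829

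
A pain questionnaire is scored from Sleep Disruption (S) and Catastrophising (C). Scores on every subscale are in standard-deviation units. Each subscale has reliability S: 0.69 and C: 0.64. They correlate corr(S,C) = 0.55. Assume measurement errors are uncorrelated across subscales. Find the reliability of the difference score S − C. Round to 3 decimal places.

Var(S−C) = 1 + 1 − 2·0.55 = 2 − 1.1 = 0.9.
With uncorrelated errors the cross-covariances are all true-score covariance, so they carry over unchanged; only the diagonal terms shrink to ρᵢσᵢ².
True-score variance = [0.69 + 0.64] − 1.1 = 1.33 − 1.1 = 0.23.
Reliability = 0.23 / 0.9 = 0.256.

0.256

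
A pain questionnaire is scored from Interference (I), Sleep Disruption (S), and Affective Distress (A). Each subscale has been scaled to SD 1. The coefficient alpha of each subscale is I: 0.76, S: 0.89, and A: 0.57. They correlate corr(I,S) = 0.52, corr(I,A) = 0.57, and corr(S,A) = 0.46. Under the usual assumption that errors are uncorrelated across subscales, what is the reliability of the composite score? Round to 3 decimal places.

0.872

Var(I+S+A) = 3 + 2·[0.52 + 0.57 + 0.46] = 3 + 3.1 = 6.1.
With uncorrelated errors the cross-covariances are all true-score covariance, so they carry over unchanged; only the diagonal terms shrink to ρᵢσᵢ².
True-score variance = [0.76 + 0.89 + 0.57] + 3.1 = 2.22 + 3.1 = 5.32.
Reliability = 5.32 / 6.1 = 0.872.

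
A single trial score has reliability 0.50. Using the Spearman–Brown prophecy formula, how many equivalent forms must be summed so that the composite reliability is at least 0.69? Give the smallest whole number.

3

k ≥ ρ*(1−ρ₁)/(ρ₁(1−ρ*)) = 0.69·0.50 / (0.50·0.31) = 2.226.
Smallest integer k = 3.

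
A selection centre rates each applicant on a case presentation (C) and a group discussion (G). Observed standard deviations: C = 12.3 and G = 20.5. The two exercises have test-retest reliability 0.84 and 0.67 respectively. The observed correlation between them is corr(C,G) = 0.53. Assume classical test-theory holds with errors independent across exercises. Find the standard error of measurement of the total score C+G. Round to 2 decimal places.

Var(total) = 571.54 + 267.279 = 838.819.
True-score variance = 408.651 + 267.279 = 675.93, so reliability = 0.8058.
Error variance = 838.819 − 675.93 = 162.889; SEM = √162.889 = 12.76.

12.76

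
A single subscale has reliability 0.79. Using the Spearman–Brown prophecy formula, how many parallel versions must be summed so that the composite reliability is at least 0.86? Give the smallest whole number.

2

k ≥ ρ*(1−ρ₁)/(ρ₁(1−ρ*)) = 0.86·0.21 / (0.79·0.14) = 1.633.
Smallest integer k = 2.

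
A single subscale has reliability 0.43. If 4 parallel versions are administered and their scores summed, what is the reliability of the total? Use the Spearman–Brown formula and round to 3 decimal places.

ρ_k = kρ / (1 + (k−1)ρ) = 4·0.43 / (1 + 3·0.43) = 1.720 / 2.290 = 0.751.

0.751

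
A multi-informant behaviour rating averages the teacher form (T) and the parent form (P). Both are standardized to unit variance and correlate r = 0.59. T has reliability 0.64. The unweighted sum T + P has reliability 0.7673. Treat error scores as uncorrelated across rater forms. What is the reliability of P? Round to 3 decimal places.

0.620

Var(T+P) = 2 + 2·0.59 = 3.180.
True-score variance = ρ_T + ρ_P + 2·0.59, so 0.7673 = (0.64 + ρ_P + 1.18) / 3.180.
ρ_P = 0.7673·3.180 − 0.64 − 1.18 = 0.620.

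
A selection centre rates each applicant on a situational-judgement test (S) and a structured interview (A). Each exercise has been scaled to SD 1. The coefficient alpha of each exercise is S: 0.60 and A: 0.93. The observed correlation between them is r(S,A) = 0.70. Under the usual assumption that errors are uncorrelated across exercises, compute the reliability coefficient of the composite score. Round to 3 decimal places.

Var(S+A) = 2 + 2·[0.70] = 2 + 1.4 = 3.4.
Because errors are independent across components, Cov(Tᵢ,Tⱼ) = Cov(Xᵢ,Xⱼ); the off-diagonal part of the true-score variance is the same as above.
True-score variance = [0.60 + 0.93] + 1.4 = 1.53 + 1.4 = 2.93.
Reliability = 2.93 / 3.4 = 0.862.

0.862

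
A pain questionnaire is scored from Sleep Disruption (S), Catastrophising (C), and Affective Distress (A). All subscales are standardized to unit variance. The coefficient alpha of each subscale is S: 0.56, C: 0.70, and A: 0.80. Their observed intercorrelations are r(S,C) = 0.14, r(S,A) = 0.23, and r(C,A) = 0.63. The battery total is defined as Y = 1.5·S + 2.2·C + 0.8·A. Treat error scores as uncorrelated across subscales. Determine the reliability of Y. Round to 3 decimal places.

0.775

Var(Y) = 1.5² + 2.2² + 0.8² + 2·[3.3·0.14 + 1.2·0.23 + 1.76·0.63] = 7.73 + 3.6936 = 11.4236.
With uncorrelated errors the cross-covariances are all true-score covariance, so they carry over unchanged; only the diagonal terms shrink to ρᵢσᵢ².
True-score variance = [1.5²·0.56 + 2.2²·0.70 + 0.8²·0.80] + 3.6936 = 5.16 + 3.6936 = 8.8536.
Reliability = 8.8536 / 11.4236 = 0.775.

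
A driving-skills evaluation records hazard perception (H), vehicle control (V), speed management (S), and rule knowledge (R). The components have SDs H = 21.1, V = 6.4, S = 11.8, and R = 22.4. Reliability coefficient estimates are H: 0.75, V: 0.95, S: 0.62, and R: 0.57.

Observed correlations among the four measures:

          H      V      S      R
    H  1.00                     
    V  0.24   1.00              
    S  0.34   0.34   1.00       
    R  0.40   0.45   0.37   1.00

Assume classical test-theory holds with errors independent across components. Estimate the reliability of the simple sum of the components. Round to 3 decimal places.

0.819

Var(H+V+S+R) = 21.1² + 6.4² + 11.8² + 22.4² + 2·[21.1·6.4·0.24 + 21.1·11.8·0.34 + 21.1·22.4·0.40 + 6.4·11.8·0.34 + 6.4·22.4·0.45 + 11.8·22.4·0.37] = 1127.17 + 988.212 = 2115.38.
Because errors are independent across components, Cov(Tᵢ,Tⱼ) = Cov(Xᵢ,Xⱼ); the off-diagonal part of the true-score variance is the same as above.
True-score variance = [21.1²·0.75 + 6.4²·0.95 + 11.8²·0.62 + 22.4²·0.57] + 988.212 = 745.151 + 988.212 = 1733.36.
Reliability = 1733.36 / 2115.38 = 0.819.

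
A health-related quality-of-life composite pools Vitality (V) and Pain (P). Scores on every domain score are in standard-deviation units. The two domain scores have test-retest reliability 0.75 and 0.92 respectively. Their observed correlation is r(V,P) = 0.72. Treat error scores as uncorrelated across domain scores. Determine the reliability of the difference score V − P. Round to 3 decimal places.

Var(V−P) = 1 + 1 − 2·0.72 = 2 − 1.44 = 0.56.
With uncorrelated errors the cross-covariances are all true-score covariance, so they carry over unchanged; only the diagonal terms shrink to ρᵢσᵢ².
True-score variance = [0.75 + 0.92] − 1.44 = 1.67 − 1.44 = 0.23.
Reliability = 0.23 / 0.56 = 0.411.

0.411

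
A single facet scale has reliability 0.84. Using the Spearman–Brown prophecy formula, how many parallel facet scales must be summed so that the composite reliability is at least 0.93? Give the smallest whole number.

k ≥ ρ*(1−ρ₁)/(ρ₁(1−ρ*)) = 0.93·0.16 / (0.84·0.07) = 2.531.
Smallest integer k = 3.

3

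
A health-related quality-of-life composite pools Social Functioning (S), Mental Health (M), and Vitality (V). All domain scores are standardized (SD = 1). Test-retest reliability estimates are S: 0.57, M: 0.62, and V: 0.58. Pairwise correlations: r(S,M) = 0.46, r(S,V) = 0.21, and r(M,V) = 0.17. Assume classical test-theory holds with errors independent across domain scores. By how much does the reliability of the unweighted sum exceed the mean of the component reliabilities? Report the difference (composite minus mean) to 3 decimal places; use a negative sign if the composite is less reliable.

0.147

Var(sum) = 3 + 1.68 = 4.68; true-score variance = 1.77 + 1.68 = 3.45; composite reliability = 0.7372.
Mean component reliability = 0.5900.
Difference = 0.7372 − 0.5900 = 0.147.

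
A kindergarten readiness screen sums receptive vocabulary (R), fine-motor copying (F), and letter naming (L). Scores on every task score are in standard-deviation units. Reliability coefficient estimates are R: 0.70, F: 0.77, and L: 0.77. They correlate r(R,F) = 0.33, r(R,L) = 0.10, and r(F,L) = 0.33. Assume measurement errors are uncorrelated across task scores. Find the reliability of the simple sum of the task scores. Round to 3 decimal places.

0.832

Var(R+F+L) = 3 + 2·[0.33 + 0.10 + 0.33] = 3 + 1.52 = 4.52.
Because errors are independent across components, Cov(Tᵢ,Tⱼ) = Cov(Xᵢ,Xⱼ); the off-diagonal part of the true-score variance is the same as above.
True-score variance = [0.70 + 0.77 + 0.77] + 1.52 = 2.24 + 1.52 = 3.76.
Reliability = 3.76 / 4.52 = 0.832.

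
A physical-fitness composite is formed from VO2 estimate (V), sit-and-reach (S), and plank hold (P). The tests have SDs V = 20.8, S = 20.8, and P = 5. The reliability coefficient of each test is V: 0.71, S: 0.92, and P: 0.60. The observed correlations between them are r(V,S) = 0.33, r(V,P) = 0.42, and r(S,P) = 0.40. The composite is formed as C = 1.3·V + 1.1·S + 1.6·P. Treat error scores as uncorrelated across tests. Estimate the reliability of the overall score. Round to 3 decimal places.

0.864

Var(C) = 1.3²·20.8² + 1.1²·20.8² + 1.6²·5² + 2·[1.43·20.8·20.8·0.33 + 2.08·20.8·5·0.42 + 1.76·20.8·5·0.40] = 1318.66 + 736.466 = 2055.12.
Under uncorrelated errors the observed covariances equal the true-score covariances, so only the own-variance terms attenuate.
True-score variance = [1.3²·20.8²·0.71 + 1.1²·20.8²·0.92 + 1.6²·5²·0.60] + 736.466 = 1039.14 + 736.466 = 1775.61.
Reliability = 1775.61 / 2055.12 = 0.864.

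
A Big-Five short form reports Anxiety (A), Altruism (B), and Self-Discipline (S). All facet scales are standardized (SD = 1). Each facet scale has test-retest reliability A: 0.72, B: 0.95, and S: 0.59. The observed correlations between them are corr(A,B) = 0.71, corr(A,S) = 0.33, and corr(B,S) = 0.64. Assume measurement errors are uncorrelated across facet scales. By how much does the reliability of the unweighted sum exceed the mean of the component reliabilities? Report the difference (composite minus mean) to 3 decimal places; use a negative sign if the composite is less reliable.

Var(sum) = 3 + 3.36 = 6.36; true-score variance = 2.26 + 3.36 = 5.62; composite reliability = 0.8836.
Mean component reliability = 0.7533.
Difference = 0.8836 − 0.7533 = 0.130.

0.130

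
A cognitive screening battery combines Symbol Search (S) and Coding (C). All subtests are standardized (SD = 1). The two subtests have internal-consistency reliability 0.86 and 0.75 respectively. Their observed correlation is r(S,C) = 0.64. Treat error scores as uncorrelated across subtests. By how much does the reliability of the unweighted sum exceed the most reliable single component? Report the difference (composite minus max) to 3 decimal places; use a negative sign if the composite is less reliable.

0.021

Var(sum) = 2 + 1.28 = 3.28; true-score variance = 1.61 + 1.28 = 2.89; composite reliability = 0.8811.
Max component reliability = 0.8600.
Difference = 0.8811 − 0.8600 = 0.021.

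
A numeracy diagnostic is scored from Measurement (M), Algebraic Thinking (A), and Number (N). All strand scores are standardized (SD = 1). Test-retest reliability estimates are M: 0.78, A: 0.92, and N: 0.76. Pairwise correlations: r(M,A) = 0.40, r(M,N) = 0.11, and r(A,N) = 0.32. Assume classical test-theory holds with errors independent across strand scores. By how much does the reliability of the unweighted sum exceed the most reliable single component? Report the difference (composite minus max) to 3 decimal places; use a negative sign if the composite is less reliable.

Var(sum) = 3 + 1.66 = 4.66; true-score variance = 2.46 + 1.66 = 4.12; composite reliability = 0.8841.
Max component reliability = 0.9200.
Difference = 0.8841 − 0.9200 = -0.036.

-0.036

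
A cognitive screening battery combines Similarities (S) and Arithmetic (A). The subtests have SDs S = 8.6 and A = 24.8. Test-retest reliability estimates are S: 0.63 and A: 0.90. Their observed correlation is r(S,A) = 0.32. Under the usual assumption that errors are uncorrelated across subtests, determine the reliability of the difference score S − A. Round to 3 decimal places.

Var(S−A) = 8.6² + 24.8² − 2·8.6·24.8·0.32 = 689 − 136.499 = 552.501.
Because errors are independent across components, Cov(Tᵢ,Tⱼ) = Cov(Xᵢ,Xⱼ); the off-diagonal part of the true-score variance is the same as above.
True-score variance = [8.6²·0.63 + 24.8²·0.90] − 136.499 = 600.131 − 136.499 = 463.632.
Reliability = 463.632 / 552.501 = 0.839.

0.839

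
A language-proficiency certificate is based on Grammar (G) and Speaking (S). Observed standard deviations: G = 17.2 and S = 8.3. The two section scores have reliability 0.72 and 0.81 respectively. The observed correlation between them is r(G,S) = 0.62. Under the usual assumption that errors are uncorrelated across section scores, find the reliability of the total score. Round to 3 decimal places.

0.823

Var(G+S) = 17.2² + 8.3² + 2·[17.2·8.3·0.62] = 364.73 + 177.022 = 541.752.
With uncorrelated errors the cross-covariances are all true-score covariance, so they carry over unchanged; only the diagonal terms shrink to ρᵢσᵢ².
True-score variance = [17.2²·0.72 + 8.3²·0.81] + 177.022 = 268.806 + 177.022 = 445.828.
Reliability = 445.828 / 541.752 = 0.823.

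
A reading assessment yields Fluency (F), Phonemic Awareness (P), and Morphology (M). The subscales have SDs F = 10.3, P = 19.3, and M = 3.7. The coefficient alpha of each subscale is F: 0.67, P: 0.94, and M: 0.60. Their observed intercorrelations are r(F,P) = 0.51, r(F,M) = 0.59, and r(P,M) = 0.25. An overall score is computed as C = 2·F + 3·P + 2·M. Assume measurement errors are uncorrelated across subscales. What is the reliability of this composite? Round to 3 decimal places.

0.933

Var(C) = 2²·10.3² + 3²·19.3² + 2²·3.7² + 2·[6·10.3·19.3·0.51 + 4·10.3·3.7·0.59 + 6·19.3·3.7·0.25] = 3831.53 + 1610.7 = 5442.23.
Because errors are independent across components, Cov(Tᵢ,Tⱼ) = Cov(Xᵢ,Xⱼ); the off-diagonal part of the true-score variance is the same as above.
True-score variance = [2²·10.3²·0.67 + 3²·19.3²·0.94 + 2²·3.7²·0.60] + 1610.7 = 3468.44 + 1610.7 = 5079.15.
Reliability = 5079.15 / 5442.23 = 0.933.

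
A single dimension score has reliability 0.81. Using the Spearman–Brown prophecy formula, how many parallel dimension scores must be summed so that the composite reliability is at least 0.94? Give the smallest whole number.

4

k ≥ ρ*(1−ρ₁)/(ρ₁(1−ρ*)) = 0.94·0.19 / (0.81·0.06) = 3.675.
Smallest integer k = 4.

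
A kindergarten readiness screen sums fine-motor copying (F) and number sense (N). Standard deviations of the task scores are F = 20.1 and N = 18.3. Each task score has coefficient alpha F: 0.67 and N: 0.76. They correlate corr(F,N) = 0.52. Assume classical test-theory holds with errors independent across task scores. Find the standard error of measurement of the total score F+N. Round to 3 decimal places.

Var(total) = 738.9 + 382.543 = 1121.44.
True-score variance = 525.203 + 382.543 = 907.746, so reliability = 0.8094.
Error variance = 1121.44 − 907.746 = 213.697; SEM = √213.697 = 14.618.

14.618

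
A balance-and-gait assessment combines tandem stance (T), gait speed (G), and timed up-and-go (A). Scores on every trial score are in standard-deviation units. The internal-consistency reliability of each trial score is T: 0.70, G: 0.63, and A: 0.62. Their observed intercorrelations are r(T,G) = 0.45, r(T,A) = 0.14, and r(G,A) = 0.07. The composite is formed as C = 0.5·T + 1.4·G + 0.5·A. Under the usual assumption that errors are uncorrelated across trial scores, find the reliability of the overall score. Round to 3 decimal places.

Var(C) = 0.5² + 1.4² + 0.5² + 2·[0.7·0.45 + 0.25·0.14 + 0.7·0.07] = 2.46 + 0.798 = 3.258.
Because errors are independent across components, Cov(Tᵢ,Tⱼ) = Cov(Xᵢ,Xⱼ); the off-diagonal part of the true-score variance is the same as above.
True-score variance = [0.5²·0.70 + 1.4²·0.63 + 0.5²·0.62] + 0.798 = 1.5648 + 0.798 = 2.3628.
Reliability = 2.3628 / 3.258 = 0.725.

0.725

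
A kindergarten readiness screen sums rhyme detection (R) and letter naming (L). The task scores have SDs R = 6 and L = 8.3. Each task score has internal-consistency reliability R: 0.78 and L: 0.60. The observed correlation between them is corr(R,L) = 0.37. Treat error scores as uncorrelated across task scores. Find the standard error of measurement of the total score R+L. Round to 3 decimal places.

Var(total) = 104.89 + 36.852 = 141.742.
True-score variance = 69.414 + 36.852 = 106.266, so reliability = 0.7497.
Error variance = 141.742 − 106.266 = 35.476; SEM = √35.476 = 5.956.

5.956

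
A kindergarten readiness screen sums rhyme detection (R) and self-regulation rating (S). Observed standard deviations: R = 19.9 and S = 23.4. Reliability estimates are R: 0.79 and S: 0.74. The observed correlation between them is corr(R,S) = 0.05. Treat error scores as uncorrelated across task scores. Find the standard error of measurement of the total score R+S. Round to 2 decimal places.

15.02

Var(total) = 943.57 + 46.566 = 990.136.
True-score variance = 718.042 + 46.566 = 764.608, so reliability = 0.7722.
Error variance = 990.136 − 764.608 = 225.528; SEM = √225.528 = 15.02.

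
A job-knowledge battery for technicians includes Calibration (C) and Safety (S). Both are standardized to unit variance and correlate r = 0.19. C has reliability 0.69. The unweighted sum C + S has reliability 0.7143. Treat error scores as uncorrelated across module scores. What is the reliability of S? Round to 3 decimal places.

0.630

Var(C+S) = 2 + 2·0.19 = 2.380.
True-score variance = ρ_C + ρ_S + 2·0.19, so 0.7143 = (0.69 + ρ_S + 0.38) / 2.380.
ρ_S = 0.7143·2.380 − 0.69 − 0.38 = 0.630.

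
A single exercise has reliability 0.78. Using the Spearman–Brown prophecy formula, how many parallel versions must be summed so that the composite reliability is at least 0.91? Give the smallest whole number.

3

k ≥ ρ*(1−ρ₁)/(ρ₁(1−ρ*)) = 0.91·0.22 / (0.78·0.09) = 2.852.
Smallest integer k = 3.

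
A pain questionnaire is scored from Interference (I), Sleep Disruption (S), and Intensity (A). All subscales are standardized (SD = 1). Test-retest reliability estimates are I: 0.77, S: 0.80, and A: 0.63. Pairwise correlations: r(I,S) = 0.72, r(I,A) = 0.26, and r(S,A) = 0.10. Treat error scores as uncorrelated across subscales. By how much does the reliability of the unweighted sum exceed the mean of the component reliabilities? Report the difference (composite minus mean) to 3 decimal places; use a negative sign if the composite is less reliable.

0.112

Var(sum) = 3 + 2.16 = 5.16; true-score variance = 2.2 + 2.16 = 4.36; composite reliability = 0.8450.
Mean component reliability = 0.7333.
Difference = 0.8450 − 0.7333 = 0.112.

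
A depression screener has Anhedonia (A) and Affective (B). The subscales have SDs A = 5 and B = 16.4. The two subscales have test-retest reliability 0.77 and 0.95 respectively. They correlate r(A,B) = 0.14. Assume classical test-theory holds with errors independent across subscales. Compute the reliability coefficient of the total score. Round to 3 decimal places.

0.939

Var(A+B) = 5² + 16.4² + 2·[5·16.4·0.14] = 293.96 + 22.96 = 316.92.
Because errors are independent across components, Cov(Tᵢ,Tⱼ) = Cov(Xᵢ,Xⱼ); the off-diagonal part of the true-score variance is the same as above.
True-score variance = [5²·0.77 + 16.4²·0.95] + 22.96 = 274.762 + 22.96 = 297.722.
Reliability = 297.722 / 316.92 = 0.939.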